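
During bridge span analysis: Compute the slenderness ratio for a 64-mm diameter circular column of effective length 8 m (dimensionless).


Radius of gyration r = d / 4 = 64 / 4 = 16.0 mm
L_eff = 8000.0 mm
Slenderness ratio = L / r = 8000.0 / 16.0 = 500.0 (dimensionless)

500.0 (dimensionless)


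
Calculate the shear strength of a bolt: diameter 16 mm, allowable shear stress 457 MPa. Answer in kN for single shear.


A = pi * d^2 / 4 = pi * 16^2 / 4 = 201.0619 mm^2
V = f_v * A / 1000 = 457 * 201.0619 / 1000
= 91.8853 kN

91.8853 kN


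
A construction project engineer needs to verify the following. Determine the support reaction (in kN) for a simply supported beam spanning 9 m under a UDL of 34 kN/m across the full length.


Total load = w * L = 34 * 9 = 306 kN
By symmetry, each reaction R = total / 2 = 306 / 2 = 153.0 kN

153.0 kN


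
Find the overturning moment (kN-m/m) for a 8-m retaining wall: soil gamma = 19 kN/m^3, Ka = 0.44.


Pa = 0.5 * Ka * gamma * H^2
= 0.5 * 0.44 * 19 * 8^2
= 267.52 kN/m
Arm = H / 3 = 8 / 3 = 2.6667 m
Mo = Pa * arm = Pa * H / 3 = 267.52 * 8 / 3 = 713.3867 kN-m/m

713.3867 kN-m/m


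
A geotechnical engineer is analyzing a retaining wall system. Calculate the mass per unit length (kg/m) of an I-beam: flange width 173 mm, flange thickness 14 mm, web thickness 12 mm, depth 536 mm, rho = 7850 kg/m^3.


A_flanges = 2 * 173 * 14 = 4844 mm^2
A_web = (536 - 2 * 14) * 12 = 6096 mm^2
A_total = 4844 + 6096 = 10940 mm^2 = 0.010940 m^2
Weight = rho * A = 7850 * 0.010940 = 85.879 kg/m

85.879 kg/m


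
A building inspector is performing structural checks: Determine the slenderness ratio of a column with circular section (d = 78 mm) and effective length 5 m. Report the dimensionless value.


Radius of gyration r = d / 4 = 78 / 4 = 19.5 mm
L_eff = 5000.0 mm
Slenderness ratio = L / r = 5000.0 / 19.5 = 256.41 (dimensionless)

256.41 (dimensionless)


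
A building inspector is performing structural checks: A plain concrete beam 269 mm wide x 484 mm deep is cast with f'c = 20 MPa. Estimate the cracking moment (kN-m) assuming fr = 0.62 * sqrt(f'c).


fr = 0.62 * sqrt(20) = 0.62 * 4.4721 = 2.7727 MPa
I = 269 * 484^3 / 12 = 2541599514.67 mm^4
y_t = 242.0 mm
M_cr = fr * I / y_t = 2.7727 * 2541599514.67 / 242.0 N-mm
= 29.1205 kN-m

29.1205 kN-m


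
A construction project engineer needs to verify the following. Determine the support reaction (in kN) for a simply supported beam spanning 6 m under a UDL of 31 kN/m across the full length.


Total load = w * L = 31 * 6 = 186 kN
By symmetry, each reaction R = total / 2 = 186 / 2 = 93.0 kN

93.0 kN


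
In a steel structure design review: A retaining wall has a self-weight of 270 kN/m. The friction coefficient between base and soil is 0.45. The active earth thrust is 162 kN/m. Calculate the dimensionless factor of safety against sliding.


Resisting force = mu * W = 0.45 * 270 = 121.5 kN/m
FOS = Resisting / Driving = 121.5 / 162
= 0.75 (dimensionless)

0.75 (dimensionless)


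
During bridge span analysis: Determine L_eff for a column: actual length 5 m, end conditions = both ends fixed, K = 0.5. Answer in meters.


L_eff = K * L
= 0.5 * 5
= 2.5 m

2.5 m


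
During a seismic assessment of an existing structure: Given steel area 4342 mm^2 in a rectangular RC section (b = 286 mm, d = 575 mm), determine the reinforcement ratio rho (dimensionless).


rho = As / (b * d)
= 4342 / (286 * 575)
= 4342 / 164450
= 0.026403 (dimensionless)

0.026403 (dimensionless)


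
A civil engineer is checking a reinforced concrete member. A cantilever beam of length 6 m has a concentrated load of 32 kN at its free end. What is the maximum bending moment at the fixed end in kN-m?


For a cantilever with a point load at the free end:
M_max = P * L = 32 * 6 = 192 kN-m

192 kN-m


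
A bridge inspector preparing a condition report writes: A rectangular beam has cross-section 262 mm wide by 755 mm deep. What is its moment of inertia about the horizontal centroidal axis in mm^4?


I = b * h^3 / 12
= 262 * 755^3 / 12
= 262 * 430368875 / 12
= 9396387104.17 mm^4

9396387104.17 mm^4


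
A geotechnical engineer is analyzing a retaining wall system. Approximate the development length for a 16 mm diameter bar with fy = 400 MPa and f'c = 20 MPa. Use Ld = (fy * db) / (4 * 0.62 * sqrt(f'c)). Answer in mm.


Ld = (fy * db) / (4 * 0.62 * sqrt(f'c))
= (400 * 16) / (4 * 0.62 * sqrt(20))
= 6400 / 11.0909
= 577.05 mm

577.05 mm


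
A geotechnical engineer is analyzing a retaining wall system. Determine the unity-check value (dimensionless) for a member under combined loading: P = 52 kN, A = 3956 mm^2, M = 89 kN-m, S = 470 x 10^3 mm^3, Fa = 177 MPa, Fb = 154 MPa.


f_a = P / A = 52000.0 / 3956 = 13.1446 MPa
f_b = M / S = 89000000.0 / 470000.0 = 189.3617 MPa
Ratio = f_a / Fa + f_b / Fb
= 13.1446 / 177 + 189.3617 / 154
= 1.3039 (dimensionless)

1.3039 (dimensionless)


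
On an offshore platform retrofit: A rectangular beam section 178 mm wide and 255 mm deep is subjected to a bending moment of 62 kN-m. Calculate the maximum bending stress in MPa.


I = b * h^3 / 12 = 178 * 255^3 / 12 = 245957062.5 mm^4
y = h / 2 = 255 / 2 = 127.5 mm
M = 62 kN-m = 62000000.0 N-mm
sigma = M * y / I = 62000000.0 * 127.5 / 245957062.5
= 32.14 MPa

32.14 MPa


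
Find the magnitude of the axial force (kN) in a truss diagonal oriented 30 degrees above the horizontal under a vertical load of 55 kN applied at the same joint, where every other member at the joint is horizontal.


At the joint, only the diagonal has a vertical component, so vertical equilibrium gives:
F * sin(30) = 55
F = 55 / sin(30)
= 55 / 0.5
= 110.0 kN

110.0 kN


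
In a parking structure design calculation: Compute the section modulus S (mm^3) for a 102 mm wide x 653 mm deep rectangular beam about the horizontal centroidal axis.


S = b * h^2 / 6
= 102 * 653^2 / 6
= 102 * 426409 / 6
= 7248953.0 mm^3

7248953.0 mm^3


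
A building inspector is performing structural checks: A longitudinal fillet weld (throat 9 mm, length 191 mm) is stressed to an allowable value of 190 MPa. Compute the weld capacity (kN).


Strength = throat * length * allowable stress
= 9 * 191 * 190 N
= 326610 N
= 326.61 kN

326.61 kN


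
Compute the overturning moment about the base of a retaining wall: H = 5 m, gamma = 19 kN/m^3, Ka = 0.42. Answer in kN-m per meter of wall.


Pa = 0.5 * Ka * gamma * H^2
= 0.5 * 0.42 * 19 * 5^2
= 99.75 kN/m
Arm = H / 3 = 5 / 3 = 1.6667 m
Mo = Pa * arm = Pa * H / 3 = 99.75 * 5 / 3 = 166.25 kN-m/m

166.25 kN-m/m


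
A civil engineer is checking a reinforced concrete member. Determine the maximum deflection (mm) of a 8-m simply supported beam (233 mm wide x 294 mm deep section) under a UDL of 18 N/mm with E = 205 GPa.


I = 233 * 294^3 / 12 = 493419906.0 mm^4
L = 8000.0 mm, w = 18 N/mm, E = 205000.0 MPa
delta = 5 * w * L^4 / (384 * E * I)
= 5 * 18 * 8000.0^4 / (384 * 205000.0 * 493419906.0)
= 9.4908 mm

9.4908 mm


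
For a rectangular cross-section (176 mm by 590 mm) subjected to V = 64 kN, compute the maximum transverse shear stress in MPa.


A = b * h = 176 * 590 = 103840 mm^2
V = 64 kN = 64000.0 N
tau_max = 1.5 * V / A = 1.5 * 64000.0 / 103840
= 0.9245 MPa

0.9245 MPa


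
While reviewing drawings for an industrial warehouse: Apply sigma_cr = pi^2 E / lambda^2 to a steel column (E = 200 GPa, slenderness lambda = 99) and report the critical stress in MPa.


sigma_cr = pi^2 * E / lambda^2
= 9.8696 * 200000.0 / 99^2
= 9.8696 * 200000.0 / 9801
= 201.3999 MPa

201.3999 MPa


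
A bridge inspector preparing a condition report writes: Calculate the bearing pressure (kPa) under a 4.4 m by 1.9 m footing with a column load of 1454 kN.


A = 4.4 * 1.9 = 8.36 m^2
q = P / A = 1454 / 8.36
= 173.9234 kPa

173.9234 kPa


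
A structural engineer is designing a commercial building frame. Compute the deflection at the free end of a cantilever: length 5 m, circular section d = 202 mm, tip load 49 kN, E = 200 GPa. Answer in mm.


I = pi * d^4 / 64 = pi * 202^4 / 64 = 81728847.83 mm^4
L = 5000.0 mm, P = 49000.0 N, E = 200000.0 MPa
delta = P * L^3 / (3 * E * I)
= 49000.0 * 5000.0^3 / (3 * 200000.0 * 81728847.83)
= 124.9049 mm

124.9049 mm


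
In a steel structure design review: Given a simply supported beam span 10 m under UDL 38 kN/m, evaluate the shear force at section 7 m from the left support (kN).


R_A = w * L / 2 = 38 * 10 / 2 = 190.0 kN
V(x) = R_A - w * x = 190.0 - 38 * 7
= -76.0 kN

-76.0 kN


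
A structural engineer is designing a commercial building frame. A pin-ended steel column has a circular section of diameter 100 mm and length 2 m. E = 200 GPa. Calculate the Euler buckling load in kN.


I = pi * d^4 / 64 = 4908738.52 mm^4
L = 2000.0 mm
P_cr = pi^2 * E * I / L^2
= 9.8696 * 200000.0 * 4908738.52 / 2000.0^2
= 2422365.37 N = 2422.3654 kN

2422.3654 kN


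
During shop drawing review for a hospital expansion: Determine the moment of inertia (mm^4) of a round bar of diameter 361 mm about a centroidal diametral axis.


r = d / 2 = 361 / 2 = 180.5 mm
I = pi * r^4 / 4 = pi * 180.5^4 / 4
= 833678701.27 mm^4

833678701.27 mm^4


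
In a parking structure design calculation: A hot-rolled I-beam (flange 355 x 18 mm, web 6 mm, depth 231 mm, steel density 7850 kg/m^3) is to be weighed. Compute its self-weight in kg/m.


A_flanges = 2 * 355 * 18 = 12780 mm^2
A_web = (231 - 2 * 18) * 6 = 1170 mm^2
A_total = 12780 + 1170 = 13950 mm^2 = 0.013950 m^2
Weight = rho * A = 7850 * 0.013950 = 109.5075 kg/m

109.5075 kg/m


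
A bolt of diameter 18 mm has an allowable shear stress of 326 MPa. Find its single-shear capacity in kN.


A = pi * d^2 / 4 = pi * 18^2 / 4 = 254.469 mm^2
V = f_v * A / 1000 = 326 * 254.469 / 1000
= 82.9569 kN

82.9569 kN


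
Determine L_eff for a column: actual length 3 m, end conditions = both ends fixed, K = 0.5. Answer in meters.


L_eff = K * L
= 0.5 * 3
= 1.5 m

1.5 m


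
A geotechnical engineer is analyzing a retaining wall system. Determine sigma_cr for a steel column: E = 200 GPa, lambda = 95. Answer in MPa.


sigma_cr = pi^2 * E / lambda^2
= 9.8696 * 200000.0 / 95^2
= 9.8696 * 200000.0 / 9025
= 218.717 MPa

218.717 MPa


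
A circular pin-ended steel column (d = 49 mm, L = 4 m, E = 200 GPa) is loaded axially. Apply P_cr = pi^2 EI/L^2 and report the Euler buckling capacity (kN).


I = pi * d^4 / 64 = 282979.01 mm^4
L = 4000.0 mm
P_cr = pi^2 * E * I / L^2
= 9.8696 * 200000.0 * 282979.01 / 4000.0^2
= 34911.14 N = 34.9111 kN

34.9111 kN


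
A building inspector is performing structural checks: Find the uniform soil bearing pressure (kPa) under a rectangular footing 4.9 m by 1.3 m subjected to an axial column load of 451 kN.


A = 4.9 * 1.3 = 6.37 m^2
q = P / A = 451 / 6.37
= 70.8006 kPa

70.8006 kPa


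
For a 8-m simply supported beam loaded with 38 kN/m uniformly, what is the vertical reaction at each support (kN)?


Total load = w * L = 38 * 8 = 304 kN
By symmetry, each reaction R = total / 2 = 304 / 2 = 152.0 kN

152.0 kN


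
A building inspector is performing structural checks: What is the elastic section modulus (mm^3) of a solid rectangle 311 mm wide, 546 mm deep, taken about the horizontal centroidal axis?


S = b * h^2 / 6
= 311 * 546^2 / 6
= 311 * 298116 / 6
= 15452346.0 mm^3

15452346.0 mm^3


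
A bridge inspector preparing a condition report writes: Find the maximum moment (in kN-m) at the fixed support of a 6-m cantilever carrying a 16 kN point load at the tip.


For a cantilever with a point load at the free end:
M_max = P * L = 16 * 6 = 96 kN-m

96 kN-m


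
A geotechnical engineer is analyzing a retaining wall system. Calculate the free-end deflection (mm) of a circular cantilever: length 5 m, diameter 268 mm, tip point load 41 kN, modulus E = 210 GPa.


I = pi * d^4 / 64 = pi * 268^4 / 64 = 253226454.78 mm^4
L = 5000.0 mm, P = 41000.0 N, E = 210000.0 MPa
delta = P * L^3 / (3 * E * I)
= 41000.0 * 5000.0^3 / (3 * 210000.0 * 253226454.78)
= 32.1251 mm

32.1251 mm


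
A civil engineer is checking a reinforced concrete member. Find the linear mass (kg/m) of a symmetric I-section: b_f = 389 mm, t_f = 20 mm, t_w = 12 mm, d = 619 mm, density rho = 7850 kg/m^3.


A_flanges = 2 * 389 * 20 = 15560 mm^2
A_web = (619 - 2 * 20) * 12 = 6948 mm^2
A_total = 15560 + 6948 = 22508 mm^2 = 0.022508 m^2
Weight = rho * A = 7850 * 0.022508 = 176.6878 kg/m

176.6878 kg/m


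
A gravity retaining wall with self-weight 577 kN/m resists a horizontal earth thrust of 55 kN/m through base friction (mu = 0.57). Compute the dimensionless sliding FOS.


Resisting force = mu * W = 0.57 * 577 = 328.89 kN/m
FOS = Resisting / Driving = 328.89 / 55
= 5.9798 (dimensionless)

5.9798 (dimensionless)


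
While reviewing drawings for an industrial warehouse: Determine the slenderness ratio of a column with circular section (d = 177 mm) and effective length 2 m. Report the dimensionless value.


Radius of gyration r = d / 4 = 177 / 4 = 44.25 mm
L_eff = 2000.0 mm
Slenderness ratio = L / r = 2000.0 / 44.25 = 45.2 (dimensionless)

45.2 (dimensionless)


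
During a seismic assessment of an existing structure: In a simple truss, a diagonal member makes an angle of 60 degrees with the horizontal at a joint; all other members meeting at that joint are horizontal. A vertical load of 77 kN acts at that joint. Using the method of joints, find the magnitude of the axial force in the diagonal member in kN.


At the joint, only the diagonal has a vertical component, so vertical equilibrium gives:
F * sin(60) = 77
F = 77 / sin(60)
= 77 / 0.866025
= 88.91 kN

88.91 kN


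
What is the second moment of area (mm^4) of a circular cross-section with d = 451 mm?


r = d / 2 = 451 / 2 = 225.5 mm
I = pi * r^4 / 4 = pi * 225.5^4 / 4
= 2030841671.35 mm^4

2030841671.35 mm^4


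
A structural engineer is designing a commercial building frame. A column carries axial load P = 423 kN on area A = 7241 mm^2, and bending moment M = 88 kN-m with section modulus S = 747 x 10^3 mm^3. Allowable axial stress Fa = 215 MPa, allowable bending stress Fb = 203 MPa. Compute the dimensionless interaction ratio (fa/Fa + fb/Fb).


f_a = P / A = 423000.0 / 7241 = 58.4173 MPa
f_b = M / S = 88000000.0 / 747000.0 = 117.8046 MPa
Ratio = f_a / Fa + f_b / Fb
= 58.4173 / 215 + 117.8046 / 203
= 0.852 (dimensionless)

0.852 (dimensionless)


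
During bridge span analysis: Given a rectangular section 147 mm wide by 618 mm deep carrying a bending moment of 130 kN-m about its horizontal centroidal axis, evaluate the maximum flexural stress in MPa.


I = b * h^3 / 12 = 147 * 618^3 / 12 = 2891355642.0 mm^4
y = h / 2 = 618 / 2 = 309.0 mm
M = 130 kN-m = 130000000.0 N-mm
sigma = M * y / I = 130000000.0 * 309.0 / 2891355642.0
= 13.89 MPa

13.89 MPa


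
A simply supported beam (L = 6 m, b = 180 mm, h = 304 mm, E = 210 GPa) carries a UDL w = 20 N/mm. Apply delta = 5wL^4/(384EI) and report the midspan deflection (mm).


I = 180 * 304^3 / 12 = 421416960.0 mm^4
L = 6000.0 mm, w = 20 N/mm, E = 210000.0 MPa
delta = 5 * w * L^4 / (384 * E * I)
= 5 * 20 * 6000.0^4 / (384 * 210000.0 * 421416960.0)
= 3.8137 mm

3.8137 mm


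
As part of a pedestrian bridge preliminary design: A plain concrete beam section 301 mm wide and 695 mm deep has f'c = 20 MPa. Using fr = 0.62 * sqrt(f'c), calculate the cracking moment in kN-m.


fr = 0.62 * sqrt(20) = 0.62 * 4.4721 = 2.7727 MPa
I = 301 * 695^3 / 12 = 8420534572.92 mm^4
y_t = 347.5 mm
M_cr = fr * I / y_t = 2.7727 * 8420534572.92 / 347.5 N-mm
= 67.188 kN-m

67.188 kN-m


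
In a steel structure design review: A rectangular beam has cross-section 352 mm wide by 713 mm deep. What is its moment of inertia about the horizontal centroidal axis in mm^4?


I = b * h^3 / 12
= 352 * 713^3 / 12
= 352 * 362467097 / 12
= 10632368178.67 mm^4

10632368178.67 mm^4


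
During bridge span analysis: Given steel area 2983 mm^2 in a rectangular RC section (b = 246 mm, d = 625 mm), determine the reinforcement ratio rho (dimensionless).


rho = As / (b * d)
= 2983 / (246 * 625)
= 2983 / 153750
= 0.019402 (dimensionless)

0.019402 (dimensionless)


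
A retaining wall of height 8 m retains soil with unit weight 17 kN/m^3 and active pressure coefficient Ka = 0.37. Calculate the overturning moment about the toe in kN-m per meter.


Pa = 0.5 * Ka * gamma * H^2
= 0.5 * 0.37 * 17 * 8^2
= 201.28 kN/m
Arm = H / 3 = 8 / 3 = 2.6667 m
Mo = Pa * arm = Pa * H / 3 = 201.28 * 8 / 3 = 536.7467 kN-m/m

536.7467 kN-m/m


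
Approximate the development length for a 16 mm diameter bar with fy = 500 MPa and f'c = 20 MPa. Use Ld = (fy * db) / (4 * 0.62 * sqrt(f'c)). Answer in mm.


Ld = (fy * db) / (4 * 0.62 * sqrt(f'c))
= (500 * 16) / (4 * 0.62 * sqrt(20))
= 8000 / 11.0909
= 721.31 mm

721.31 mm


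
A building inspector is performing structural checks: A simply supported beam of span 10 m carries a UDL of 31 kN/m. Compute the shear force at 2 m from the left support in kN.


R_A = w * L / 2 = 31 * 10 / 2 = 155.0 kN
V(x) = R_A - w * x = 155.0 - 31 * 2
= 93.0 kN

93.0 kN


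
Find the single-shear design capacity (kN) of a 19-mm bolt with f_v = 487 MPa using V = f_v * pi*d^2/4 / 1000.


A = pi * d^2 / 4 = pi * 19^2 / 4 = 283.5287 mm^2
V = f_v * A / 1000 = 487 * 283.5287 / 1000
= 138.0785 kN

138.0785 kN


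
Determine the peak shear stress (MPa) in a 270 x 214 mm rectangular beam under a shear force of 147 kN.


A = b * h = 270 * 214 = 57780 mm^2
V = 147 kN = 147000.0 N
tau_max = 1.5 * V / A = 1.5 * 147000.0 / 57780
= 3.8162 MPa

3.8162 MPa


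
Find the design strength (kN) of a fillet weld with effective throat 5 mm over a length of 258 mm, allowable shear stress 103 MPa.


Strength = throat * length * allowable stress
= 5 * 258 * 103 N
= 132870 N
= 132.87 kN

132.87 kN


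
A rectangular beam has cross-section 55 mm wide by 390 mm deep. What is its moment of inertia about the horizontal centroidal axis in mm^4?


I = b * h^3 / 12
= 55 * 390^3 / 12
= 55 * 59319000 / 12
= 271878750.0 mm^4

271878750.0 mm^4


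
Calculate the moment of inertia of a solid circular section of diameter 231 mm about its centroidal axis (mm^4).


r = d / 2 = 231 / 2 = 115.5 mm
I = pi * r^4 / 4 = pi * 115.5^4 / 4
= 139771240.06 mm^4

139771240.06 mm^4


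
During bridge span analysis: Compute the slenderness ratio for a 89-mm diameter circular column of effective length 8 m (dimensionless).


Radius of gyration r = d / 4 = 89 / 4 = 22.25 mm
L_eff = 8000.0 mm
Slenderness ratio = L / r = 8000.0 / 22.25 = 359.55 (dimensionless)

359.55 (dimensionless)


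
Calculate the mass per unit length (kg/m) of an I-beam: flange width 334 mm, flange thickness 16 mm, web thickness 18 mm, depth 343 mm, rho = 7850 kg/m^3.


A_flanges = 2 * 334 * 16 = 10688 mm^2
A_web = (343 - 2 * 16) * 18 = 5598 mm^2
A_total = 10688 + 5598 = 16286 mm^2 = 0.016286 m^2
Weight = rho * A = 7850 * 0.016286 = 127.8451 kg/m

127.8451 kg/m


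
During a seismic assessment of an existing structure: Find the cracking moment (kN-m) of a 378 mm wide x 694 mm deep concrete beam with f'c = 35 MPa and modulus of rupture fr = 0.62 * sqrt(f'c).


fr = 0.62 * sqrt(35) = 0.62 * 5.9161 = 3.668 MPa
I = 378 * 694^3 / 12 = 10529044596.0 mm^4
y_t = 347.0 mm
M_cr = fr * I / y_t = 3.668 * 10529044596.0 / 347.0 N-mm
= 111.2974 kN-m

111.2974 kN-m


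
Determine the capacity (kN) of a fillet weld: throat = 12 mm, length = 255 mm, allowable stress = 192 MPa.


Strength = throat * length * allowable stress
= 12 * 255 * 192 N
= 587520 N
= 587.52 kN

587.52 kN


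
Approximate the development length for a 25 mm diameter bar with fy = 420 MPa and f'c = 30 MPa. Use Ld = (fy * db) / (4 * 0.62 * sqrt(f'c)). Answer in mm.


Ld = (fy * db) / (4 * 0.62 * sqrt(f'c))
= (420 * 25) / (4 * 0.62 * sqrt(30))
= 10500 / 13.5835
= 773.0 mm

773.0 mm


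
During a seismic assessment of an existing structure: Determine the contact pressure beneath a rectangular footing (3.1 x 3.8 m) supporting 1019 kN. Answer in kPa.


A = 3.1 * 3.8 = 11.78 m^2
q = P / A = 1019 / 11.78
= 86.5025 kPa

86.5025 kPa


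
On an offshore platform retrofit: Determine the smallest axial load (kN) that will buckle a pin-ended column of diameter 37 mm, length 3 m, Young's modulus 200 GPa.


I = pi * d^4 / 64 = 91997.66 mm^4
L = 3000.0 mm
P_cr = pi^2 * E * I / L^2
= 9.8696 * 200000.0 * 91997.66 / 3000.0^2
= 20177.35 N = 20.1773 kN

20.1773 kN


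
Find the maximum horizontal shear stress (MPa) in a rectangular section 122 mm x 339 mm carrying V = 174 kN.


A = b * h = 122 * 339 = 41358 mm^2
V = 174 kN = 174000.0 N
tau_max = 1.5 * V / A = 1.5 * 174000.0 / 41358
= 6.3108 MPa

6.3108 MPa


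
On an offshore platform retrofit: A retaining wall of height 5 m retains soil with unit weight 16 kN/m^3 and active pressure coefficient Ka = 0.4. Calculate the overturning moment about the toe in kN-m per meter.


Pa = 0.5 * Ka * gamma * H^2
= 0.5 * 0.4 * 16 * 5^2
= 80.0 kN/m
Arm = H / 3 = 5 / 3 = 1.6667 m
Mo = Pa * arm = Pa * H / 3 = 80.0 * 5 / 3 = 133.3333 kN-m/m

133.3333 kN-m/m


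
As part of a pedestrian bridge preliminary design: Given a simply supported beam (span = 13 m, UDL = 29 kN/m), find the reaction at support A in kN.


Total load = w * L = 29 * 13 = 377 kN
By symmetry, each reaction R = total / 2 = 377 / 2 = 188.5 kN

188.5 kN


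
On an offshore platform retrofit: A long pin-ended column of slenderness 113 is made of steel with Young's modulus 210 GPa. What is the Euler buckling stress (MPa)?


sigma_cr = pi^2 * E / lambda^2
= 9.8696 * 210000.0 / 113^2
= 9.8696 * 210000.0 / 12769
= 162.3163 MPa

162.3163 MPa


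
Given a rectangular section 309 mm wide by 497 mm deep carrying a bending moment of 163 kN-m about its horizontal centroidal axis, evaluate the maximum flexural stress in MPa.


I = b * h^3 / 12 = 309 * 497^3 / 12 = 3161159429.75 mm^4
y = h / 2 = 497 / 2 = 248.5 mm
M = 163 kN-m = 163000000.0 N-mm
sigma = M * y / I = 163000000.0 * 248.5 / 3161159429.75
= 12.81 MPa

12.81 MPa


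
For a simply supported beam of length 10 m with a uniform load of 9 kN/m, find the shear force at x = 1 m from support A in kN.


R_A = w * L / 2 = 9 * 10 / 2 = 45.0 kN
V(x) = R_A - w * x = 45.0 - 9 * 1
= 36.0 kN

36.0 kN


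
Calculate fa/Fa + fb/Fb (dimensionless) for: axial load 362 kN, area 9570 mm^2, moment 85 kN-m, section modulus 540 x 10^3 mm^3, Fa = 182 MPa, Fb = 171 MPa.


f_a = P / A = 362000.0 / 9570 = 37.8265 MPa
f_b = M / S = 85000000.0 / 540000.0 = 157.4074 MPa
Ratio = f_a / Fa + f_b / Fb
= 37.8265 / 182 + 157.4074 / 171
= 1.1283 (dimensionless)

1.1283 (dimensionless)


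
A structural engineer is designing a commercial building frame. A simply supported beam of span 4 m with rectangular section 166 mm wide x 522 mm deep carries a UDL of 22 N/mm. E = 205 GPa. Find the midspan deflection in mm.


I = 166 * 522^3 / 12 = 1967606964.0 mm^4
L = 4000.0 mm, w = 22 N/mm, E = 205000.0 MPa
delta = 5 * w * L^4 / (384 * E * I)
= 5 * 22 * 4000.0^4 / (384 * 205000.0 * 1967606964.0)
= 0.1818 mm

0.1818 mm


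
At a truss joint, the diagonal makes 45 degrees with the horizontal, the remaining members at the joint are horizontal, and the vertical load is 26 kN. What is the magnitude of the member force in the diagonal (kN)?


At the joint, only the diagonal has a vertical component, so vertical equilibrium gives:
F * sin(45) = 26
F = 26 / sin(45)
= 26 / 0.707107
= 36.77 kN

36.77 kN


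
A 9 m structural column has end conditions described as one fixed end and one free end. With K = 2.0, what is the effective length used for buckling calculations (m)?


L_eff = K * L
= 2.0 * 9
= 18.0 m

18.0 m


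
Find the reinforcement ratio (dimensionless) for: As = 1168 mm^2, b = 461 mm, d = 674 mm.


rho = As / (b * d)
= 1168 / (461 * 674)
= 1168 / 310714
= 0.003759 (dimensionless)

0.003759 (dimensionless)


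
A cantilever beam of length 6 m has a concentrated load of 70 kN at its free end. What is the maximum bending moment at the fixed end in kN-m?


For a cantilever with a point load at the free end:
M_max = P * L = 70 * 6 = 420 kN-m

420 kN-m


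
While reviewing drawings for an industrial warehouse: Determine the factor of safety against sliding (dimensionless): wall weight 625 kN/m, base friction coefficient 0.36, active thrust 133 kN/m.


Resisting force = mu * W = 0.36 * 625 = 225.0 kN/m
FOS = Resisting / Driving = 225.0 / 133
= 1.6917 (dimensionless)

1.6917 (dimensionless)


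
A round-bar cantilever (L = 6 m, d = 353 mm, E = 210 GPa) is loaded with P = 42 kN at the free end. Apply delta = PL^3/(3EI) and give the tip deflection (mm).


I = pi * d^4 / 64 = pi * 353^4 / 64 = 762199606.57 mm^4
L = 6000.0 mm, P = 42000.0 N, E = 210000.0 MPa
delta = P * L^3 / (3 * E * I)
= 42000.0 * 6000.0^3 / (3 * 210000.0 * 762199606.57)
= 18.8927 mm

18.8927 mm


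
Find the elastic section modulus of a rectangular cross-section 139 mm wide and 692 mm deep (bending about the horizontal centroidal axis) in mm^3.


S = b * h^2 / 6
= 139 * 692^2 / 6
= 139 * 478864 / 6
= 11093682.67 mm^3

11093682.67 mm^3


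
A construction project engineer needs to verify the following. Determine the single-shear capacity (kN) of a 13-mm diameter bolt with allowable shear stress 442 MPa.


A = pi * d^2 / 4 = pi * 13^2 / 4 = 132.7323 mm^2
V = f_v * A / 1000 = 442 * 132.7323 / 1000
= 58.6677 kN

58.6677 kN


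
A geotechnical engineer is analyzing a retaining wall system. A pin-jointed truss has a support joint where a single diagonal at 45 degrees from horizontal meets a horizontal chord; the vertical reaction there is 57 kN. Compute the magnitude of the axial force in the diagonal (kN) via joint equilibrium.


At the joint, only the diagonal has a vertical component, so vertical equilibrium gives:
F * sin(45) = 57
F = 57 / sin(45)
= 57 / 0.707107
= 80.61 kN

80.61 kN


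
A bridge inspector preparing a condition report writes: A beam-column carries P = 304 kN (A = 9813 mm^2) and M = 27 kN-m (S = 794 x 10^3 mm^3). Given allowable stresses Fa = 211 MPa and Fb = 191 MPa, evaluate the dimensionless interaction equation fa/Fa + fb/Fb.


f_a = P / A = 304000.0 / 9813 = 30.9793 MPa
f_b = M / S = 27000000.0 / 794000.0 = 34.005 MPa
Ratio = f_a / Fa + f_b / Fb
= 30.9793 / 211 + 34.005 / 191
= 0.3249 (dimensionless)

0.3249 (dimensionless)


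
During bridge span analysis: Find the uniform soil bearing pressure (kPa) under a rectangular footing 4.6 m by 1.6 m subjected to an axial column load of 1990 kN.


A = 4.6 * 1.6 = 7.36 m^2
q = P / A = 1990 / 7.36
= 270.3804 kPa

270.3804 kPa


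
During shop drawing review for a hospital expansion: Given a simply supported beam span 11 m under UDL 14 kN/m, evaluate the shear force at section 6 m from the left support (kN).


R_A = w * L / 2 = 14 * 11 / 2 = 77.0 kN
V(x) = R_A - w * x = 77.0 - 14 * 6
= -7.0 kN

-7.0 kN


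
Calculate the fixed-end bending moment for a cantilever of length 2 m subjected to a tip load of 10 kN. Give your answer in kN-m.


For a cantilever with a point load at the free end:
M_max = P * L = 10 * 2 = 20 kN-m

20 kN-m


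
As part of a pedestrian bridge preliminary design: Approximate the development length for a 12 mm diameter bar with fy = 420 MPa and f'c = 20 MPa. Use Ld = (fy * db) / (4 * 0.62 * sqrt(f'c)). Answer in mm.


Ld = (fy * db) / (4 * 0.62 * sqrt(f'c))
= (420 * 12) / (4 * 0.62 * sqrt(20))
= 5040 / 11.0909
= 454.43 mm

454.43 mm


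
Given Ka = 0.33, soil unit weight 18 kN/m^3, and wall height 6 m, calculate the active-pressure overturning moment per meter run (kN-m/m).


Pa = 0.5 * Ka * gamma * H^2
= 0.5 * 0.33 * 18 * 6^2
= 106.92 kN/m
Arm = H / 3 = 6 / 3 = 2.0 m
Mo = Pa * arm = Pa * H / 3 = 106.92 * 6 / 3 = 213.84 kN-m/m

213.84 kN-m/m


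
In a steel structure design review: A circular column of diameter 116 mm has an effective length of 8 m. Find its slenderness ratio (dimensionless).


Radius of gyration r = d / 4 = 116 / 4 = 29.0 mm
L_eff = 8000.0 mm
Slenderness ratio = L / r = 8000.0 / 29.0 = 275.86 (dimensionless)

275.86 (dimensionless)


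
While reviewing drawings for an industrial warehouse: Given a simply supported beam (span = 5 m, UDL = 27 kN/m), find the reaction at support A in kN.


Total load = w * L = 27 * 5 = 135 kN
By symmetry, each reaction R = total / 2 = 135 / 2 = 67.5 kN

67.5 kN


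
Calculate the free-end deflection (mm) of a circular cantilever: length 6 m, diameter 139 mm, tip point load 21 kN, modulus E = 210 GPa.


I = pi * d^4 / 64 = pi * 139^4 / 64 = 18324372.0 mm^4
L = 6000.0 mm, P = 21000.0 N, E = 210000.0 MPa
delta = P * L^3 / (3 * E * I)
= 21000.0 * 6000.0^3 / (3 * 210000.0 * 18324372.0)
= 392.9193 mm

392.9193 mm


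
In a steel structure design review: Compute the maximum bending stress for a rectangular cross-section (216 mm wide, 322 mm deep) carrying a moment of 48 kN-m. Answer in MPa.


I = b * h^3 / 12 = 216 * 322^3 / 12 = 600952464.0 mm^4
y = h / 2 = 322 / 2 = 161.0 mm
M = 48 kN-m = 48000000.0 N-mm
sigma = M * y / I = 48000000.0 * 161.0 / 600952464.0
= 12.86 MPa

12.86 MPa


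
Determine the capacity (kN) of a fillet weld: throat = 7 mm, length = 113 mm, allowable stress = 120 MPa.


Strength = throat * length * allowable stress
= 7 * 113 * 120 N
= 94920 N
= 94.92 kN

94.92 kN


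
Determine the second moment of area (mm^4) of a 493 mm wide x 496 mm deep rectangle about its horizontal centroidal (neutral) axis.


I = b * h^3 / 12
= 493 * 496^3 / 12
= 493 * 122023936 / 12
= 5013150037.33 mm^4

5013150037.33 mm^4


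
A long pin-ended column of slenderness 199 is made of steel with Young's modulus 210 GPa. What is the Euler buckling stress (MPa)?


sigma_cr = pi^2 * E / lambda^2
= 9.8696 * 210000.0 / 199^2
= 9.8696 * 210000.0 / 39601
= 52.3375 MPa

52.3375 MPa


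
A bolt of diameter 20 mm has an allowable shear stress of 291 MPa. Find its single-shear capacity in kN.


A = pi * d^2 / 4 = pi * 20^2 / 4 = 314.1593 mm^2
V = f_v * A / 1000 = 291 * 314.1593 / 1000
= 91.4203 kN

91.4203 kN


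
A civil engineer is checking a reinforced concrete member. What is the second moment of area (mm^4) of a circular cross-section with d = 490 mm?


r = d / 2 = 490 / 2 = 245.0 mm
I = pi * r^4 / 4 = pi * 245.0^4 / 4
= 2829790073.59 mm^4

2829790073.59 mm^4


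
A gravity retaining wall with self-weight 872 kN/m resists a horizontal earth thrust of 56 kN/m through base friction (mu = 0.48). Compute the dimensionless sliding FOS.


Resisting force = mu * W = 0.48 * 872 = 418.56 kN/m
FOS = Resisting / Driving = 418.56 / 56
= 7.4743 (dimensionless)

7.4743 (dimensionless)


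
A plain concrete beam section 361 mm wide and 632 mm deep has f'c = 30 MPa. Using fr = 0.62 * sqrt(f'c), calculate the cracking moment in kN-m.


fr = 0.62 * sqrt(30) = 0.62 * 5.4772 = 3.3959 MPa
I = 361 * 632^3 / 12 = 7594115370.67 mm^4
y_t = 316.0 mm
M_cr = fr * I / y_t = 3.3959 * 7594115370.67 / 316.0 N-mm
= 81.6098 kN-m

81.6098 kN-m


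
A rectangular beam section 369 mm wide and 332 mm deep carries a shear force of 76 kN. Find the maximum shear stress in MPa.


A = b * h = 369 * 332 = 122508 mm^2
V = 76 kN = 76000.0 N
tau_max = 1.5 * V / A = 1.5 * 76000.0 / 122508
= 0.9306 MPa

0.9306 MPa


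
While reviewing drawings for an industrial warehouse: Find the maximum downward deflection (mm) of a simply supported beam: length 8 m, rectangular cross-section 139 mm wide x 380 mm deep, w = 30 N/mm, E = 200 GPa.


I = 139 * 380^3 / 12 = 635600666.67 mm^4
L = 8000.0 mm, w = 30 N/mm, E = 200000.0 MPa
delta = 5 * w * L^4 / (384 * E * I)
= 5 * 30 * 8000.0^4 / (384 * 200000.0 * 635600666.67)
= 12.5865 mm

12.5865 mm


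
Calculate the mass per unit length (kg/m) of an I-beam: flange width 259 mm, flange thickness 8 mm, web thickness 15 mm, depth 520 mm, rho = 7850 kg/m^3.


A_flanges = 2 * 259 * 8 = 4144 mm^2
A_web = (520 - 2 * 8) * 15 = 7560 mm^2
A_total = 4144 + 7560 = 11704 mm^2 = 0.011704 m^2
Weight = rho * A = 7850 * 0.011704 = 91.8764 kg/m

91.8764 kg/m


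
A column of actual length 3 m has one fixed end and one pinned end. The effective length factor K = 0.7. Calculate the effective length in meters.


L_eff = K * L
= 0.7 * 3
= 2.1 m

2.1 m


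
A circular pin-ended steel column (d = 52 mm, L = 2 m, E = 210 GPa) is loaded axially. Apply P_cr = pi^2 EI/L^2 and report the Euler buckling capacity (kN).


I = pi * d^4 / 64 = 358908.11 mm^4
L = 2000.0 mm
P_cr = pi^2 * E * I / L^2
= 9.8696 * 210000.0 * 358908.11 / 2000.0^2
= 185969.76 N = 185.9698 kN

185.9698 kN


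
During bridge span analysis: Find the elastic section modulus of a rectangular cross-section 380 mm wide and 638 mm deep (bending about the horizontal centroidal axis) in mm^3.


S = b * h^2 / 6
= 380 * 638^2 / 6
= 380 * 407044 / 6
= 25779453.33 mm^3

25779453.33 mm^3


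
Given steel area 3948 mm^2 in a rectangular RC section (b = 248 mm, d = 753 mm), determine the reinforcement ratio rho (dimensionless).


rho = As / (b * d)
= 3948 / (248 * 753)
= 3948 / 186744
= 0.021141 (dimensionless)

0.021141 (dimensionless)


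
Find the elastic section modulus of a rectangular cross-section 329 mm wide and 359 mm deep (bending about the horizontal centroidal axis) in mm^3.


S = b * h^2 / 6
= 329 * 359^2 / 6
= 329 * 128881 / 6
= 7066974.83 mm^3

7066974.83 mm^3


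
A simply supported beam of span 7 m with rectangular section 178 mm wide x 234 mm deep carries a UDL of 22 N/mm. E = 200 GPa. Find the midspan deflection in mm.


I = 178 * 234^3 / 12 = 190058076.0 mm^4
L = 7000.0 mm, w = 22 N/mm, E = 200000.0 MPa
delta = 5 * w * L^4 / (384 * E * I)
= 5 * 22 * 7000.0^4 / (384 * 200000.0 * 190058076.0)
= 18.0941 mm

18.0941 mm


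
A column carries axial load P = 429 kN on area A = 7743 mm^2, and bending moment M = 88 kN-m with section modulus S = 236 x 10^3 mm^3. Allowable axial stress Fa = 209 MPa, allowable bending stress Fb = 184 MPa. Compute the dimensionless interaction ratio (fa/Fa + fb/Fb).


f_a = P / A = 429000.0 / 7743 = 55.4049 MPa
f_b = M / S = 88000000.0 / 236000.0 = 372.8814 MPa
Ratio = f_a / Fa + f_b / Fb
= 55.4049 / 209 + 372.8814 / 184
= 2.2916 (dimensionless)

2.2916 (dimensionless)


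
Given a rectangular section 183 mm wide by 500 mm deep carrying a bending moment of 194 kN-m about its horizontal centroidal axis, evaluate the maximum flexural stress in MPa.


I = b * h^3 / 12 = 183 * 500^3 / 12 = 1906250000.0 mm^4
y = h / 2 = 500 / 2 = 250.0 mm
M = 194 kN-m = 194000000.0 N-mm
sigma = M * y / I = 194000000.0 * 250.0 / 1906250000.0
= 25.44 MPa

25.44 MPa


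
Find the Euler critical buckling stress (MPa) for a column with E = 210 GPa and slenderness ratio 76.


sigma_cr = pi^2 * E / lambda^2
= 9.8696 * 210000.0 / 76^2
= 9.8696 * 210000.0 / 5776
= 358.8326 MPa

358.8326 MPa


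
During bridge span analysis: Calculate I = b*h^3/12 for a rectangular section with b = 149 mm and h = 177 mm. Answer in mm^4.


I = b * h^3 / 12
= 149 * 177^3 / 12
= 149 * 5545233 / 12
= 68853309.75 mm^4

68853309.75 mm^4


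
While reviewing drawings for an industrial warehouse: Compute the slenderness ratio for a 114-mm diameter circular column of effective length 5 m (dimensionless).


Radius of gyration r = d / 4 = 114 / 4 = 28.5 mm
L_eff = 5000.0 mm
Slenderness ratio = L / r = 5000.0 / 28.5 = 175.44 (dimensionless)

175.44 (dimensionless)


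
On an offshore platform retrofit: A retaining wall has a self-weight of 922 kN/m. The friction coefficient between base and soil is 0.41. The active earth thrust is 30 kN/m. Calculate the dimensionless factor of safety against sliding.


Resisting force = mu * W = 0.41 * 922 = 378.02 kN/m
FOS = Resisting / Driving = 378.02 / 30
= 12.6007 (dimensionless)

12.6007 (dimensionless)


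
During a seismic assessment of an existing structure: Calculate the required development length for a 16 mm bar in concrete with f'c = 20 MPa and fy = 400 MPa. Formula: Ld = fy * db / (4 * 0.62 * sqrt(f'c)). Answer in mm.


Ld = (fy * db) / (4 * 0.62 * sqrt(f'c))
= (400 * 16) / (4 * 0.62 * sqrt(20))
= 6400 / 11.0909
= 577.05 mm

577.05 mm


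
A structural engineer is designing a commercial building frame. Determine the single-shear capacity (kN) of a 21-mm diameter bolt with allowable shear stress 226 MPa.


A = pi * d^2 / 4 = pi * 21^2 / 4 = 346.3606 mm^2
V = f_v * A / 1000 = 226 * 346.3606 / 1000
= 78.2775 kN

78.2775 kN


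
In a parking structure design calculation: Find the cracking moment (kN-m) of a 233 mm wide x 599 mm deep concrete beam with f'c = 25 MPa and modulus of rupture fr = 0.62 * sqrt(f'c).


fr = 0.62 * sqrt(25) = 0.62 * 5.0 = 3.1 MPa
I = 233 * 599^3 / 12 = 4173064930.58 mm^4
y_t = 299.5 mm
M_cr = fr * I / y_t = 3.1 * 4173064930.58 / 299.5 N-mm
= 43.1937 kN-m

43.1937 kN-m


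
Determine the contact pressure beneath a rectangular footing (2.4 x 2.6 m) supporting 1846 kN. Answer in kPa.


A = 2.4 * 2.6 = 6.24 m^2
q = P / A = 1846 / 6.24
= 295.8333 kPa

295.8333 kPa


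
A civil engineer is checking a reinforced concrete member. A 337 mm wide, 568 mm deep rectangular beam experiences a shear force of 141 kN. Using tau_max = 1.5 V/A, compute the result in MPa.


A = b * h = 337 * 568 = 191416 mm^2
V = 141 kN = 141000.0 N
tau_max = 1.5 * V / A = 1.5 * 141000.0 / 191416
= 1.1049 MPa

1.1049 MPa


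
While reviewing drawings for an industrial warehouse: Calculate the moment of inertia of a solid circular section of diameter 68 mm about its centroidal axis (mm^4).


r = d / 2 = 68 / 2 = 34.0 mm
I = pi * r^4 / 4 = pi * 34.0^4 / 4
= 1049555.84 mm^4

1049555.84 mm^4


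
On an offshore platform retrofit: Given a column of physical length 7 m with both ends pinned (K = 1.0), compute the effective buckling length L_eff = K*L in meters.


L_eff = K * L
= 1.0 * 7
= 7.0 m

7.0 m


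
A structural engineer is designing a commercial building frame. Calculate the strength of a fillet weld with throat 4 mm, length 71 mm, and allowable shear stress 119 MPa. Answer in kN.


Strength = throat * length * allowable stress
= 4 * 71 * 119 N
= 33796 N
= 33.8 kN

33.8 kN


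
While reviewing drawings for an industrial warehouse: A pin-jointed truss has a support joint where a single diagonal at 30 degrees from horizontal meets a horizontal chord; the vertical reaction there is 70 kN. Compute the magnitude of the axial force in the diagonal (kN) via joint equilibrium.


At the joint, only the diagonal has a vertical component, so vertical equilibrium gives:
F * sin(30) = 70
F = 70 / sin(30)
= 70 / 0.5
= 140.0 kN

140.0 kN


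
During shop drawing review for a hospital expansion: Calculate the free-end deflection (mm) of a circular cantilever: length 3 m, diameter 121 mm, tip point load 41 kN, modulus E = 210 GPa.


I = pi * d^4 / 64 = pi * 121^4 / 64 = 10522316.97 mm^4
L = 3000.0 mm, P = 41000.0 N, E = 210000.0 MPa
delta = P * L^3 / (3 * E * I)
= 41000.0 * 3000.0^3 / (3 * 210000.0 * 10522316.97)
= 166.992 mm

166.992 mm


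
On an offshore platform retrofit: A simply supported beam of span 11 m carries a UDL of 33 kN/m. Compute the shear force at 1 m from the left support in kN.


R_A = w * L / 2 = 33 * 11 / 2 = 181.5 kN
V(x) = R_A - w * x = 181.5 - 33 * 1
= 148.5 kN

148.5 kN


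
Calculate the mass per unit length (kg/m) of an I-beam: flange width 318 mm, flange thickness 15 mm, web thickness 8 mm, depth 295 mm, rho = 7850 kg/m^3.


A_flanges = 2 * 318 * 15 = 9540 mm^2
A_web = (295 - 2 * 15) * 8 = 2120 mm^2
A_total = 9540 + 2120 = 11660 mm^2 = 0.011660 m^2
Weight = rho * A = 7850 * 0.011660 = 91.531 kg/m

91.531 kg/m


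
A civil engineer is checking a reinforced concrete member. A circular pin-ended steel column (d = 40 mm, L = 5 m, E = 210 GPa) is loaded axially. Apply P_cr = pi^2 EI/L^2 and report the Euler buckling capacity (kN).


I = pi * d^4 / 64 = 125663.71 mm^4
L = 5000.0 mm
P_cr = pi^2 * E * I / L^2
= 9.8696 * 210000.0 * 125663.71 / 5000.0^2
= 10418.11 N = 10.4181 kN

10.4181 kN
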